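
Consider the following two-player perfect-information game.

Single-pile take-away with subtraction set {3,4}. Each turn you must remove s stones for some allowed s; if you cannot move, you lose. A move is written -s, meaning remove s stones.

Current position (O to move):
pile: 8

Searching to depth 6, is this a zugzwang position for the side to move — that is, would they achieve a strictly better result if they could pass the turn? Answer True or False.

zugzwang(8, O) = True

[8] O move#1: -3:-1/5*, -4:-1/4
[5] X move#2: -3:+1/2*, -4:+1/1
[2] end (terminal -1, O#3); searched 8 to 6
suppose O passes — search the same position with X to move:
pass> [8] X move#1: -3:-1/5*, -4:-1/4
pass> [5] O move#2: -3:+1/2*, -4:+1/1
pass> [2] end (terminal -1, X#3); searched 8 to 6
for O: play -1, pass +1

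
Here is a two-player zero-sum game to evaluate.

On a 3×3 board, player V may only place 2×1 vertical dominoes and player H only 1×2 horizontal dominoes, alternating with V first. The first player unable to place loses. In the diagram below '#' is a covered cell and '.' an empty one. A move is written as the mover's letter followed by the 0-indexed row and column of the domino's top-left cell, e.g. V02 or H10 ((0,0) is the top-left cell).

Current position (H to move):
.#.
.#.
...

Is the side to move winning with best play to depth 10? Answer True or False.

[.#./.#./...] H move#1: H20:-1/.#./.#./##.*, H21:-1/.#./.#./.##
[.#./.#./##.] V move#2: V00:+1/##./##./##.*, V02:+1/.##/.##/##., V12:+1/.#./.##/###
[##./##./##.] end (terminal -1, H#3); searched .#./.#./... to 10

H winning at [.#./.#./...]: False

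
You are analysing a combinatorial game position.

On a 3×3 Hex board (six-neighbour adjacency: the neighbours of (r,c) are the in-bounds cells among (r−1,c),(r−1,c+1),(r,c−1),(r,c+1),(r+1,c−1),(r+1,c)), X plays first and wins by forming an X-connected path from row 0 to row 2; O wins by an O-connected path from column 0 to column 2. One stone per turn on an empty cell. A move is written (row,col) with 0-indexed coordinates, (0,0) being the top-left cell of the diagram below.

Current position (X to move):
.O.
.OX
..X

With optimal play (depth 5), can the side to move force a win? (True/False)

X winning at [.O./.OX/..X]: True

[.O./.OX/..X] X move#1: (0,0):-1/XO./.OX/..X, (0,2):+1/.OX/.OX/..X*, (1,0):-1/.O./XOX/..X, (2,0):-1/.O./.OX/X.X, (2,1):-1/.O./.OX/.XX
[.OX/.OX/..X] end (terminal -1, O#2); searched .O./.OX/..X to 5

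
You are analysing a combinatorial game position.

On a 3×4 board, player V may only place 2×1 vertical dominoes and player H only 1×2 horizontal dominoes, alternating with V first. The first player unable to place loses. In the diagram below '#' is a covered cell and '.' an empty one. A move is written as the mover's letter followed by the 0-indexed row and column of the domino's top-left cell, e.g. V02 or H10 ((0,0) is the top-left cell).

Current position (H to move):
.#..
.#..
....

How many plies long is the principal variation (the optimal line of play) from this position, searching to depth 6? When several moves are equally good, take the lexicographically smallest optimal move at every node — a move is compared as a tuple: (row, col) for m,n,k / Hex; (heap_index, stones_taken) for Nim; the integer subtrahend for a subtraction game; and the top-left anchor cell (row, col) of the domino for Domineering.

PV length from [.#../.#../....]: 3 plies

[.#../.#../....] H move#1: H02:-1/.###/.#../...., H12:+1/.#../.###/....*, H20:-1/.#../.#../##.., H21:-1/.#../.#../.##., H22:-1/.#../.#../..##
[.#../.###/....] V move#2: V00:-1/##../####/....*, V10:-1/.#../####/#...
[##../####/....] H move#3: H02:+1/####/####/....*, H20:+1/##../####/##.., H21:+1/##../####/.##., H22:+1/##../####/..##
[####/####/....] end (terminal -1, V#4); searched .#../.#../.... to 6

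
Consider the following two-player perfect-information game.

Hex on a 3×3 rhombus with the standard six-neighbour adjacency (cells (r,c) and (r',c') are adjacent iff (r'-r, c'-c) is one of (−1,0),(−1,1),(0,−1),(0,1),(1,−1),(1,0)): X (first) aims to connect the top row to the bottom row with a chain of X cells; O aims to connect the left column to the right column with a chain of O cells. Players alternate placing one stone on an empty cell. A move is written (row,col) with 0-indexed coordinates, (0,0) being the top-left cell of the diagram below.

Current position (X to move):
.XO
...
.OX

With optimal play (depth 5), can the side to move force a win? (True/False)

X winning at [.XO/.../.OX]: True

ply 1, X at .XO/.../.OX | (0,0)=-1→XXO/.../.OX; (1,0)=-1→.XO/X../.OX; (1,1)=+1→.XO/.X./.OX*; (1,2)=-1→.XO/..X/.OX; (2,0)=+1→.XO/.../XOX
ply 2, O at .XO/.X./.OX | (0,0)=-1→OXO/.X./.OX*; (1,0)=-1→.XO/OX./.OX; (1,2)=-1→.XO/.XO/.OX; (2,0)=-1→.XO/.X./OOX
ply 3, X at OXO/.X./.OX | (1,0)=+1→OXO/XX./.OX*; (1,2)=+1→OXO/.XX/.OX; (2,0)=+1→OXO/.X./XOX
ply 4, O at OXO/XX./.OX | (1,2)=-1→OXO/XXO/.OX*; (2,0)=-1→OXO/XX./OOX
ply 5, X at OXO/XXO/.OX | (2,0)=+1→OXO/XXO/XOX*
ply 6: OXO/XXO/XOX is terminal -1 (O); from .XO/.../.OX depth 5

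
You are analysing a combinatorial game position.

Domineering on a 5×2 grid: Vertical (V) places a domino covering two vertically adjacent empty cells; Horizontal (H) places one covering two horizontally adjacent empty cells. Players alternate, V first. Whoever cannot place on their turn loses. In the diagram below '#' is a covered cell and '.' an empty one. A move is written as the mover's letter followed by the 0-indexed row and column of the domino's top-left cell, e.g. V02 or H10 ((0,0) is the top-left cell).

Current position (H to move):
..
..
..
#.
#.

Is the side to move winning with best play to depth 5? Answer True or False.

ply 1, H at ../../../#./#. | H00=-1→##/../../#./#.; H10=+1→../##/../#./#.*; H20=-1→../../##/#./#.
ply 2, V at ../##/../#./#. | V21=-1→../##/.#/##/#.*; V31=-1→../##/../##/##
ply 3, H at ../##/.#/##/#. | H00=+1→##/##/.#/##/#.*
ply 4: ##/##/.#/##/#. is terminal -1 (V); from ../../../#./#. depth 5

H winning at [../../../#./#.]: True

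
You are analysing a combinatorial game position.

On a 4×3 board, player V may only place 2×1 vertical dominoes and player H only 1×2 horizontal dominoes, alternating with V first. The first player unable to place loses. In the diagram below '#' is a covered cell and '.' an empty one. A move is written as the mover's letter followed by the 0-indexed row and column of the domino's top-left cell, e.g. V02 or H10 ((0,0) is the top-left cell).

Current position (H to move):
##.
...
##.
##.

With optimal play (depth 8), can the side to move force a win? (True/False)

[##./.../##./##.] H move#1: H10:-1/##./##./##./##.*, H11:-1/##./.##/##./##.
[##./##./##./##.] V move#2: V02:+1/###/###/##./##.*, V12:+1/##./###/###/##., V22:+1/##./##./###/###
[###/###/##./##.] end (terminal -1, H#3); searched ##./.../##./##. to 8

H winning at [##./.../##./##.]: False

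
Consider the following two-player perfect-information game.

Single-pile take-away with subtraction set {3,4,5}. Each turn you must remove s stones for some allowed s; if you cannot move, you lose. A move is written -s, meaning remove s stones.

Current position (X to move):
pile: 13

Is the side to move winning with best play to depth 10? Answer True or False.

X winning at [13]: True

ply 1, X at 13 | -3=+1→10*; -4=+1→9; -5=+1→8
ply 2, O at 10 | -3=-1→7*; -4=-1→6; -5=-1→5
ply 3, X at 7 | -3=-1→4; -4=-1→3; -5=+1→2*
ply 4: 2 is terminal -1 (O); from 13 depth 10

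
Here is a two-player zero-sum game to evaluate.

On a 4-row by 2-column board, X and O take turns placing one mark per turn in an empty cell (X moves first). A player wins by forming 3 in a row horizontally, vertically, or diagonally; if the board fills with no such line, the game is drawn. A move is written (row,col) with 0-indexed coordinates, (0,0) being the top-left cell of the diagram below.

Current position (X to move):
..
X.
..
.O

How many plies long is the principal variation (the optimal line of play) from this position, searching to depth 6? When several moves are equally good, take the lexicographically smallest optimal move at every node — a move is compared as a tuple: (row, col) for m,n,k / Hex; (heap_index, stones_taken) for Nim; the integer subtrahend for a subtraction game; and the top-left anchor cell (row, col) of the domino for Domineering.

PV length from [../X./../.O]: 3 plies

p1 X@[../X./../.O]: (0,0)[X./X./../.O]+0 (0,1)[.X/X./../.O]+0 (1,1)[../XX/../.O]+0 (2,0)[../X./X./.O]+1* (2,1)[../X./.X/.O]+0 (3,0)[../X./../XO]+0
p2 O@[../X./X./.O]: (0,0)[O./X./X./.O]-1* (0,1)[.O/X./X./.O]-1 (1,1)[../XO/X./.O]-1 (2,1)[../X./XO/.O]-1 (3,0)[../X./X./OO]-1
p3 X@[O./X./X./.O]: (0,1)[OX/X./X./.O]+0 (1,1)[O./XX/X./.O]+0 (2,1)[O./X./XX/.O]+0 (3,0)[O./X./X./XO]+1*
p4 O@[O./X./X./XO] terminal -1; root [../X./../.O] d6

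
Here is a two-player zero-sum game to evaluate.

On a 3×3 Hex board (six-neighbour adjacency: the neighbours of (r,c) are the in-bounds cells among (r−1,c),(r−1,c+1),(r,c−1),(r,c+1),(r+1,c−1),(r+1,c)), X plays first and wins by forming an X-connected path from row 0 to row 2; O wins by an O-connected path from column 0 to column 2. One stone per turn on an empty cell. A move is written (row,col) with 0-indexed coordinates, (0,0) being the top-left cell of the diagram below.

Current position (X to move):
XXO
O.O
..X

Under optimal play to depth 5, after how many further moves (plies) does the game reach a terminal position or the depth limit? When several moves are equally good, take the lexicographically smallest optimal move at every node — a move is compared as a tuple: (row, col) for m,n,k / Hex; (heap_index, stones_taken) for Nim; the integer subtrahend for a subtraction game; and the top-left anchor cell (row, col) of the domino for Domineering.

PV length from [XXO/O.O/..X]: 3 plies

ply 1, X at XXO/O.O/..X | (1,1)=+1→XXO/OXO/..X*; (2,0)=-1→XXO/O.O/X.X; (2,1)=-1→XXO/O.O/.XX
ply 2, O at XXO/OXO/..X | (2,0)=-1→XXO/OXO/O.X*; (2,1)=-1→XXO/OXO/.OX
ply 3, X at XXO/OXO/O.X | (2,1)=+1→XXO/OXO/OXX*
ply 4: XXO/OXO/OXX is terminal -1 (O); from XXO/O.O/..X depth 5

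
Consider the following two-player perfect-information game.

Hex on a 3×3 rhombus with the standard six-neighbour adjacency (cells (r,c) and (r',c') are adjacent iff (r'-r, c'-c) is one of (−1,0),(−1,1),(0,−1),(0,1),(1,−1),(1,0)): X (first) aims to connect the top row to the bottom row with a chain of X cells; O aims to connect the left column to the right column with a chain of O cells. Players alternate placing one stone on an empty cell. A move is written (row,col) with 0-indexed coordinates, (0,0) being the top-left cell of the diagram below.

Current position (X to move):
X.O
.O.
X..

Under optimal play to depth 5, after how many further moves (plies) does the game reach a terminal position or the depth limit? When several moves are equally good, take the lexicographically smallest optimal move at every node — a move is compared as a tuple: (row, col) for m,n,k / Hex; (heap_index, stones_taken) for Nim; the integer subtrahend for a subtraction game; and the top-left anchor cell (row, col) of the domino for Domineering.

[X.O/.O./X..] X move#1: (0,1):-1/XXO/.O./X.., (1,0):+1/X.O/XO./X..*, (1,2):-1/X.O/.OX/X.., (2,1):-1/X.O/.O./XX., (2,2):-1/X.O/.O./X.X
[X.O/XO./X..] end (terminal -1, O#2); searched X.O/.O./X.. to 5

PV length from [X.O/.O./X..]: 1 ply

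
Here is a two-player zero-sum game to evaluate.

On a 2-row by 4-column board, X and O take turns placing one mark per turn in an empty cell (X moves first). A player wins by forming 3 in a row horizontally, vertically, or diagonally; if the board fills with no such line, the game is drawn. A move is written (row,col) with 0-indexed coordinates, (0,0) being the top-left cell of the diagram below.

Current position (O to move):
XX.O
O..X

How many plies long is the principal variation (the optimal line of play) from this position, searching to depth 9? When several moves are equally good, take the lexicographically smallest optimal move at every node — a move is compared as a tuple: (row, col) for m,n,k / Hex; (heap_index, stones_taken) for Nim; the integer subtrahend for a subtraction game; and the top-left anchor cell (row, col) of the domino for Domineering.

PV length from [XX.O/O..X]: 3 plies

ply 1, O at XX.O/O..X | (0,2)=+0→XXOO/O..X*; (1,1)=-1→XX.O/OO.X; (1,2)=-1→XX.O/O.OX
ply 2, X at XXOO/O..X | (1,1)=+0→XXOO/OX.X*; (1,2)=+0→XXOO/O.XX
ply 3, O at XXOO/OX.X | (1,2)=+0→XXOO/OXOX*
ply 4: XXOO/OXOX is terminal +0 (X); from XX.O/O..X depth 9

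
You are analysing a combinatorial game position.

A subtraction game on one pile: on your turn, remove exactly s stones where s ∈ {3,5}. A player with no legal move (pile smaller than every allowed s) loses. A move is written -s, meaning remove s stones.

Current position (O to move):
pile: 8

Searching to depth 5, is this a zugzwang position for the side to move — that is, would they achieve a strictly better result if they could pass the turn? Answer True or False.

ply 1, O at 8 | -3=-1→5*; -5=-1→3
ply 2, X at 5 | -3=+1→2*; -5=+1→0
ply 3: 2 is terminal -1 (O); from 8 depth 5
if O skipped the turn, X would face:
~ ply 1, X at 8 | -3=-1→5*; -5=-1→3
~ ply 2, O at 5 | -3=+1→2*; -5=+1→0
~ ply 3: 2 is terminal -1 (X); from 8 depth 5
compare (O): move=-1 vs pass=+1

zugzwang(8, O) = True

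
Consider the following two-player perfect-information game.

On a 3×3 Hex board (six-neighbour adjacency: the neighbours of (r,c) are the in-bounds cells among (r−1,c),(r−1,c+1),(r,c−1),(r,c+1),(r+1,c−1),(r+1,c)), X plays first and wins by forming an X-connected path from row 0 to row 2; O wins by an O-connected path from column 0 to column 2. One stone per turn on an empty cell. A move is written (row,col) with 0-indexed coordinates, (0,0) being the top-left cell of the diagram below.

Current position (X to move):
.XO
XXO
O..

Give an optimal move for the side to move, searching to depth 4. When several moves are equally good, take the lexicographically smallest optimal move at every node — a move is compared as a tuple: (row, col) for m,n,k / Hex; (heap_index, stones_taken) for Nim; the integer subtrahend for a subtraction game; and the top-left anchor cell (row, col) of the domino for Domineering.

p1 X@[.XO/XXO/O..]: (0,0)[XXO/XXO/O..]-1 (2,1)[.XO/XXO/OX.]+1* (2,2)[.XO/XXO/O.X]-1
p2 O@[.XO/XXO/OX.] terminal -1; root [.XO/XXO/O..] d4

X's best at [.XO/XXO/O..]: (2,1)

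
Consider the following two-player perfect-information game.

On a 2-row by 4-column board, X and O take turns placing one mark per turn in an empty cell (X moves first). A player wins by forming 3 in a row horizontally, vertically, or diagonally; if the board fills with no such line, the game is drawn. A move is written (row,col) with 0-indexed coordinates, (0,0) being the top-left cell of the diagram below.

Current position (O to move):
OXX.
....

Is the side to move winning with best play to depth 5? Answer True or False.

O winning at [OXX./....]: False

p1 O@[OXX./....]: (0,3)[OXXO/....]+0* (1,0)[OXX./O...]-1 (1,1)[OXX./.O..]-1 (1,2)[OXX./..O.]-1 (1,3)[OXX./...O]-1
p2 X@[OXXO/....]: (1,0)[OXXO/X...]+0* (1,1)[OXXO/.X..]+0 (1,2)[OXXO/..X.]+0 (1,3)[OXXO/...X]+0
p3 O@[OXXO/X...]: (1,1)[OXXO/XO..]+0* (1,2)[OXXO/X.O.]+0 (1,3)[OXXO/X..O]+0
p4 X@[OXXO/XO..]: (1,2)[OXXO/XOX.]+0* (1,3)[OXXO/XO.X]+0
p5 O@[OXXO/XOX.]: (1,3)[OXXO/XOXO]+0*
p6 X@[OXXO/XOXO] terminal +0; root [OXX./....] d5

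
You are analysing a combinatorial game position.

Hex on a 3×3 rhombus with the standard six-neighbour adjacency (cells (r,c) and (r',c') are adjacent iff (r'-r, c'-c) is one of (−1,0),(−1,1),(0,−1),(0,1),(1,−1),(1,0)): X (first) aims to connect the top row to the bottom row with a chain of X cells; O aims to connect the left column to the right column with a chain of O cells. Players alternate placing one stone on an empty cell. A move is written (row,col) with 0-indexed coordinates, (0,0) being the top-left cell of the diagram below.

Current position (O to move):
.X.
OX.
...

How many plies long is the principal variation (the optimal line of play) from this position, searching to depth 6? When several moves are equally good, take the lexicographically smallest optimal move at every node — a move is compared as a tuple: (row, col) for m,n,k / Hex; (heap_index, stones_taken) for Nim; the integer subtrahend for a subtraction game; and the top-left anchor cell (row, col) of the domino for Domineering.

PV length from [.X./OX./...]: 4 plies

p1 O@[.X./OX./...]: (0,0)[OX./OX./...]-1* (0,2)[.XO/OX./...]-1 (1,2)[.X./OXO/...]-1 (2,0)[.X./OX./O..]-1 (2,1)[.X./OX./.O.]-1 (2,2)[.X./OX./..O]-1
p2 X@[OX./OX./...]: (0,2)[OXX/OX./...]+1* (1,2)[OX./OXX/...]+1 (2,0)[OX./OX./X..]+1 (2,1)[OX./OX./.X.]+1 (2,2)[OX./OX./..X]+1
p3 O@[OXX/OX./...]: (1,2)[OXX/OXO/...]-1* (2,0)[OXX/OX./O..]-1 (2,1)[OXX/OX./.O.]-1 (2,2)[OXX/OX./..O]-1
p4 X@[OXX/OXO/...]: (2,0)[OXX/OXO/X..]+1* (2,1)[OXX/OXO/.X.]+1 (2,2)[OXX/OXO/..X]+1
p5 O@[OXX/OXO/X..] terminal -1; root [.X./OX./...] d6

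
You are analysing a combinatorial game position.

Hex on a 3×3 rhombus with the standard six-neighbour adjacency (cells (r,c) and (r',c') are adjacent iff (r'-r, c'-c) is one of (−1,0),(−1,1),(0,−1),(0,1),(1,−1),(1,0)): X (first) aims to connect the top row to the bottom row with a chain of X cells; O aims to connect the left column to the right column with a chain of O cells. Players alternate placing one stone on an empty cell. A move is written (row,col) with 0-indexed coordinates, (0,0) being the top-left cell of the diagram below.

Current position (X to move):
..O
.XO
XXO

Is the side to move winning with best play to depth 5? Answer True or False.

[..O/.XO/XXO] X move#1: (0,0):+1/X.O/.XO/XXO*, (0,1):+1/.XO/.XO/XXO, (1,0):+1/..O/XXO/XXO
[X.O/.XO/XXO] O move#2: (0,1):-1/XOO/.XO/XXO*, (1,0):-1/X.O/OXO/XXO
[XOO/.XO/XXO] X move#3: (1,0):+1/XOO/XXO/XXO*
[XOO/XXO/XXO] end (terminal -1, O#4); searched ..O/.XO/XXO to 5

X winning at [..O/.XO/XXO]: True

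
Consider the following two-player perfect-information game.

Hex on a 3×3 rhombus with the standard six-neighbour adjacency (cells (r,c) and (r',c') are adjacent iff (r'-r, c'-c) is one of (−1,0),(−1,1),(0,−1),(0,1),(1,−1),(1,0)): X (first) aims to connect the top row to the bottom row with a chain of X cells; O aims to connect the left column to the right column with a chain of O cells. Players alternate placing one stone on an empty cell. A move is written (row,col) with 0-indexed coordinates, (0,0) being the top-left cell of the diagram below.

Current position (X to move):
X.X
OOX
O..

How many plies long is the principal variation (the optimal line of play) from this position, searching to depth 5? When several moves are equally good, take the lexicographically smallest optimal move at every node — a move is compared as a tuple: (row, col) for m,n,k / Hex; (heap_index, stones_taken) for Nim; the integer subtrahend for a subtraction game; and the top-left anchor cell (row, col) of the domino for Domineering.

PV length from [X.X/OOX/O..]: 3 plies

p1 X@[X.X/OOX/O..]: (0,1)[XXX/OOX/O..]+1* (2,1)[X.X/OOX/OX.]+1 (2,2)[X.X/OOX/O.X]+1
p2 O@[XXX/OOX/O..]: (2,1)[XXX/OOX/OO.]-1* (2,2)[XXX/OOX/O.O]-1
p3 X@[XXX/OOX/OO.]: (2,2)[XXX/OOX/OOX]+1*
p4 O@[XXX/OOX/OOX] terminal -1; root [X.X/OOX/O..] d5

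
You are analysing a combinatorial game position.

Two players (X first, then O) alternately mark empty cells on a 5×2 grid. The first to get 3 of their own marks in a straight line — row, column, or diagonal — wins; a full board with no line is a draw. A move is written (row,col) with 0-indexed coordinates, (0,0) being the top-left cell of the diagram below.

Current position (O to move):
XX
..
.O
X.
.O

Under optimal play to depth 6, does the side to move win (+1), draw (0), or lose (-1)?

p1 O@[XX/../.O/X./.O]: (1,0)[XX/O./.O/X./.O]+0 (1,1)[XX/.O/.O/X./.O]+0 (2,0)[XX/../OO/X./.O]+0 (3,1)[XX/../.O/XO/.O]+1* (4,0)[XX/../.O/X./OO]+0
p2 X@[XX/../.O/XO/.O] terminal -1; root [XX/../.O/X./.O] d6

value(XX/../.O/X./.O, O) = +1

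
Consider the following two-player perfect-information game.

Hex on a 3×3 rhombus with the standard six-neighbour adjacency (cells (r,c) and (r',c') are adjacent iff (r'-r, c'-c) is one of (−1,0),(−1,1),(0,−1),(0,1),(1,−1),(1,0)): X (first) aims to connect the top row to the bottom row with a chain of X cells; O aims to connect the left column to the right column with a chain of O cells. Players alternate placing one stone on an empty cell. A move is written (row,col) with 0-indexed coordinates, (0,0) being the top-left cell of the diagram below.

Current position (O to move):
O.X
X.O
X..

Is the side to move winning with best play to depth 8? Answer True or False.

p1 O@[O.X/X.O/X..]: (0,1)[OOX/X.O/X..]-1* (1,1)[O.X/XOO/X..]-1 (2,1)[O.X/X.O/XO.]-1 (2,2)[O.X/X.O/X.O]-1
p2 X@[OOX/X.O/X..]: (1,1)[OOX/XXO/X..]+1* (2,1)[OOX/X.O/XX.]-1 (2,2)[OOX/X.O/X.X]-1
p3 O@[OOX/XXO/X..] terminal -1; root [O.X/X.O/X..] d8

O winning at [O.X/X.O/X..]: False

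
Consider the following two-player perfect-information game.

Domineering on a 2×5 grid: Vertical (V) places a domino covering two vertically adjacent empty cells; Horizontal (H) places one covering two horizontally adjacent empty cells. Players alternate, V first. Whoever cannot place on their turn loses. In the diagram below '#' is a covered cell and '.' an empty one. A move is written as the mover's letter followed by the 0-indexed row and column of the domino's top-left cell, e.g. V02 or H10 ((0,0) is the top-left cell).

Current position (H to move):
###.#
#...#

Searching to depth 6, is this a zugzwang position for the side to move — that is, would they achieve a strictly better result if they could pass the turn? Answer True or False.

ply 1, H at ###.#/#...# | H11=-1→###.#/###.#; H12=+1→###.#/#.###*
ply 2: ###.#/#.### is terminal -1 (V); from ###.#/#...# depth 6
pass branch (V moves first from the same position):
  | ply 1, V at ###.#/#...# | V03=-1→#####/#..##*
  | ply 2, H at #####/#..## | H11=+1→#####/#####*
  | ply 3: #####/##### is terminal -1 (V); from ###.#/#...# depth 6
H moving scores +1; H passing scores +1

zugzwang(###.#/#...#, H) = False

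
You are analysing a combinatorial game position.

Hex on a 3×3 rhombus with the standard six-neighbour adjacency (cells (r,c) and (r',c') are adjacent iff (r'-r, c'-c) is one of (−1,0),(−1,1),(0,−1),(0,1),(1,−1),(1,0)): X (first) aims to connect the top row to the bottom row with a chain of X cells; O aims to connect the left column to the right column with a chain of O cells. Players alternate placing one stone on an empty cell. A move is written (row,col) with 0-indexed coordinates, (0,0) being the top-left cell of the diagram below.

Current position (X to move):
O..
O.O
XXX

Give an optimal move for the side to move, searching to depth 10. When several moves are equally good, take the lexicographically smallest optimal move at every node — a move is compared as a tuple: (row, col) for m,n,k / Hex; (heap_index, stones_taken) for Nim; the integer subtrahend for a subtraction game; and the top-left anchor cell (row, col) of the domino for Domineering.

ply 1, X at O../O.O/XXX | (0,1)=-1→OX./O.O/XXX; (0,2)=-1→O.X/O.O/XXX; (1,1)=+1→O../OXO/XXX*
ply 2, O at O../OXO/XXX | (0,1)=-1→OO./OXO/XXX*; (0,2)=-1→O.O/OXO/XXX
ply 3, X at OO./OXO/XXX | (0,2)=+1→OOX/OXO/XXX*
ply 4: OOX/OXO/XXX is terminal -1 (O); from O../O.O/XXX depth 10

X's best at [O../O.O/XXX]: (1,1)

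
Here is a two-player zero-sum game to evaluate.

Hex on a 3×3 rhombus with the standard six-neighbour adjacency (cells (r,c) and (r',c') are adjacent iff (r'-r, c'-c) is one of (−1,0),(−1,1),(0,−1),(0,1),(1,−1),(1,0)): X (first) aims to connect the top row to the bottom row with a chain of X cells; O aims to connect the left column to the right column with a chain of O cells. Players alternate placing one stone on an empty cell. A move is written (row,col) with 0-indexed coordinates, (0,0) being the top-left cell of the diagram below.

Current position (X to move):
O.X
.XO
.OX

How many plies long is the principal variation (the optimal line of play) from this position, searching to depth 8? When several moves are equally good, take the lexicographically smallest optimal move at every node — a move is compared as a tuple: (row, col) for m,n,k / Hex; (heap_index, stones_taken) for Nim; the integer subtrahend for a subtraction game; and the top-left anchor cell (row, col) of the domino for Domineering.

p1 X@[O.X/.XO/.OX]: (0,1)[OXX/.XO/.OX]-1 (1,0)[O.X/XXO/.OX]-1 (2,0)[O.X/.XO/XOX]+1*
p2 O@[O.X/.XO/XOX] terminal -1; root [O.X/.XO/.OX] d8

PV length from [O.X/.XO/.OX]: 1 ply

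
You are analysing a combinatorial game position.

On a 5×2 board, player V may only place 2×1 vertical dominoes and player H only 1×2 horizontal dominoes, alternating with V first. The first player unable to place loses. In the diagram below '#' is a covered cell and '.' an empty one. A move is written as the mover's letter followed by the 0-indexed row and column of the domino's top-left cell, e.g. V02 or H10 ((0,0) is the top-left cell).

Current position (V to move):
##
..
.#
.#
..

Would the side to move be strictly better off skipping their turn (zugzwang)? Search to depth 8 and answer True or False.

zugzwang(##/../.#/.#/.., V) = True

p1 V@[##/../.#/.#/..]: V10[##/#./##/.#/..]-1* V20[##/../##/##/..]-1 V30[##/../.#/##/#.]-1
p2 H@[##/#./##/.#/..]: H40[##/#./##/.#/##]+1*
p3 V@[##/#./##/.#/##] terminal -1; root [##/../.#/.#/..] d8
suppose V passes — search the same position with H to move:
pass> p1 H@[##/../.#/.#/..]: H10[##/##/.#/.#/..]-1* H40[##/../.#/.#/##]-1
pass> p2 V@[##/##/.#/.#/..]: V20[##/##/##/##/..]-1 V30[##/##/.#/##/#.]+1*
pass> p3 H@[##/##/.#/##/#.] terminal -1; root [##/../.#/.#/..] d8
for V: play -1, pass +1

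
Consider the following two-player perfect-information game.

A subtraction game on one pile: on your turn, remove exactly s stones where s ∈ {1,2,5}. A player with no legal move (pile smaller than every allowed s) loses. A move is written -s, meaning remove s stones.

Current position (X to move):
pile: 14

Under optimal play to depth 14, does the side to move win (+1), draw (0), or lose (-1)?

ply 1, X at 14 | -1=-1→13; -2=+1→12*; -5=+1→9
ply 2, O at 12 | -1=-1→11*; -2=-1→10; -5=-1→7
ply 3, X at 11 | -1=-1→10; -2=+1→9*; -5=+1→6
ply 4, O at 9 | -1=-1→8*; -2=-1→7; -5=-1→4
ply 5, X at 8 | -1=-1→7; -2=+1→6*; -5=+1→3
ply 6, O at 6 | -1=-1→5*; -2=-1→4; -5=-1→1
ply 7, X at 5 | -1=-1→4; -2=+1→3*; -5=+1→0
ply 8, O at 3 | -1=-1→2*; -2=-1→1
ply 9, X at 2 | -1=-1→1; -2=+1→0*
ply 10: 0 is terminal -1 (O); from 14 depth 14

value(14, X) = +1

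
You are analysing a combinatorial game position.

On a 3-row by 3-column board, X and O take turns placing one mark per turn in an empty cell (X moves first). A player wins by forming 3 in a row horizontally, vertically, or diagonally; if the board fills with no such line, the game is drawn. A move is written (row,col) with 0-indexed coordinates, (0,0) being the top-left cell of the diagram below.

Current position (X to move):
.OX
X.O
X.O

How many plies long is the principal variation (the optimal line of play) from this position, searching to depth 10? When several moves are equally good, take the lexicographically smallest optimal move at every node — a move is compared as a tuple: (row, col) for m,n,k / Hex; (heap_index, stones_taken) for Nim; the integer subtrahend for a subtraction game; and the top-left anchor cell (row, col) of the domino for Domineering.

PV length from [.OX/X.O/X.O]: 1 ply

p1 X@[.OX/X.O/X.O]: (0,0)[XOX/X.O/X.O]+1* (1,1)[.OX/XXO/X.O]+1 (2,1)[.OX/X.O/XXO]+1
p2 O@[XOX/X.O/X.O] terminal -1; root [.OX/X.O/X.O] d10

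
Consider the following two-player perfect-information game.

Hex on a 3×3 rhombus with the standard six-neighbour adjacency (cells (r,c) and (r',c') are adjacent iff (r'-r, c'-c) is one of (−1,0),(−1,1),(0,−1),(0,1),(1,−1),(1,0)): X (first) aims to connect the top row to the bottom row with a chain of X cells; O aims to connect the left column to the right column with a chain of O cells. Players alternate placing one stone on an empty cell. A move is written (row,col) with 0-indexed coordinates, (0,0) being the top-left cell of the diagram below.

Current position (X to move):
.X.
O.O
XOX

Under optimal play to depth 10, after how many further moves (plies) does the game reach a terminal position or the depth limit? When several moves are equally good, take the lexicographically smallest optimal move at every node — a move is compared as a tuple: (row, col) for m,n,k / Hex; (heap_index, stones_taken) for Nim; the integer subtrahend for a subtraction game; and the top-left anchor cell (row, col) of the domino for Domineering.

PV length from [.X./O.O/XOX]: 1 ply

p1 X@[.X./O.O/XOX]: (0,0)[XX./O.O/XOX]-1 (0,2)[.XX/O.O/XOX]-1 (1,1)[.X./OXO/XOX]+1*
p2 O@[.X./OXO/XOX] terminal -1; root [.X./O.O/XOX] d10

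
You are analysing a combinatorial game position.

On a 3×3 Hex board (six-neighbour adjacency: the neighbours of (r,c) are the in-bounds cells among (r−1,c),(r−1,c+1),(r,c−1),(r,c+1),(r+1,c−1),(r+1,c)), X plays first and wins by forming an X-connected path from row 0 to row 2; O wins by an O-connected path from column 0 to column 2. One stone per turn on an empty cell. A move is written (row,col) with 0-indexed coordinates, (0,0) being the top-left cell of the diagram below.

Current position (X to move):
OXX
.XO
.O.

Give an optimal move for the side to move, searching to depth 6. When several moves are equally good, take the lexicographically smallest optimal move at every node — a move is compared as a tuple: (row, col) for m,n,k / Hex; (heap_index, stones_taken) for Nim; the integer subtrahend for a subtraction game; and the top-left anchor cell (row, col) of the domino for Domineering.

ply 1, X at OXX/.XO/.O. | (1,0)=-1→OXX/XXO/.O.; (2,0)=+1→OXX/.XO/XO.*; (2,2)=-1→OXX/.XO/.OX
ply 2: OXX/.XO/XO. is terminal -1 (O); from OXX/.XO/.O. depth 6

X's best at [OXX/.XO/.O.]: (2,0)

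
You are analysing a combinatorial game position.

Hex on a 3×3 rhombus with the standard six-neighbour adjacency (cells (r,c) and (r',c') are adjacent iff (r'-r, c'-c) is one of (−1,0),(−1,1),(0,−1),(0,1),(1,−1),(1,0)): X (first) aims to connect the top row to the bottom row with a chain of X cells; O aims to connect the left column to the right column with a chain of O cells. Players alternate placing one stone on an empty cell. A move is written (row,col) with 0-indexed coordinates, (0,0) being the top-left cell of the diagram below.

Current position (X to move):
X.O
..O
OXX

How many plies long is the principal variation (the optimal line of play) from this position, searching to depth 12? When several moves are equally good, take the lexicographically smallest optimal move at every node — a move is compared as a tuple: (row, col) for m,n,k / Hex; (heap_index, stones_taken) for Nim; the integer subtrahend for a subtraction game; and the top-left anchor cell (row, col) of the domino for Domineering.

PV length from [X.O/..O/OXX]: 3 plies

ply 1, X at X.O/..O/OXX | (0,1)=-1→XXO/..O/OXX; (1,0)=-1→X.O/X.O/OXX; (1,1)=+1→X.O/.XO/OXX*
ply 2, O at X.O/.XO/OXX | (0,1)=-1→XOO/.XO/OXX*; (1,0)=-1→X.O/OXO/OXX
ply 3, X at XOO/.XO/OXX | (1,0)=+1→XOO/XXO/OXX*
ply 4: XOO/XXO/OXX is terminal -1 (O); from X.O/..O/OXX depth 12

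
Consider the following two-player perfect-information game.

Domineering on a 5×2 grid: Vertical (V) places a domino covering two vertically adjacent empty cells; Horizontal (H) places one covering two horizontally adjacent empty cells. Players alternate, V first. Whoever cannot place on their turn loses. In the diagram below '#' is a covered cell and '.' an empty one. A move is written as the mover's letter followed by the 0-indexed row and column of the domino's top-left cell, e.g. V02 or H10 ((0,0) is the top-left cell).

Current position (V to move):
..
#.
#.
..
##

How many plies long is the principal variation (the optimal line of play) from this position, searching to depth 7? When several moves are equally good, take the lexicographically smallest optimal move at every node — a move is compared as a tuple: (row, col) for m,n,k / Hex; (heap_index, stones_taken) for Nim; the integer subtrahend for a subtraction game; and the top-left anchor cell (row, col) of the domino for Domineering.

[../#./#./../##] V move#1: V01:-1/.#/##/#./../##*, V11:-1/../##/##/../##, V21:-1/../#./##/.#/##
[.#/##/#./../##] H move#2: H30:+1/.#/##/#./##/##*
[.#/##/#./##/##] end (terminal -1, V#3); searched ../#./#./../## to 7

PV length from [../#./#./../##]: 2 plies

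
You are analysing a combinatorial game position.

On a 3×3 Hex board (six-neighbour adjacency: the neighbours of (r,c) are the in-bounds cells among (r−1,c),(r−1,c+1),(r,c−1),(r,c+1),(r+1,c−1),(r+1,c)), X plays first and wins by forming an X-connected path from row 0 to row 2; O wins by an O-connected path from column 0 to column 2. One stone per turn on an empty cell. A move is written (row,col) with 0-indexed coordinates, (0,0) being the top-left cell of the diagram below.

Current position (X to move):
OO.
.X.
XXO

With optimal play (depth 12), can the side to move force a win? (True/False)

ply 1, X at OO./.X./XXO | (0,2)=+1→OOX/.X./XXO*; (1,0)=-1→OO./XX./XXO; (1,2)=-1→OO./.XX/XXO
ply 2: OOX/.X./XXO is terminal -1 (O); from OO./.X./XXO depth 12

X winning at [OO./.X./XXO]: True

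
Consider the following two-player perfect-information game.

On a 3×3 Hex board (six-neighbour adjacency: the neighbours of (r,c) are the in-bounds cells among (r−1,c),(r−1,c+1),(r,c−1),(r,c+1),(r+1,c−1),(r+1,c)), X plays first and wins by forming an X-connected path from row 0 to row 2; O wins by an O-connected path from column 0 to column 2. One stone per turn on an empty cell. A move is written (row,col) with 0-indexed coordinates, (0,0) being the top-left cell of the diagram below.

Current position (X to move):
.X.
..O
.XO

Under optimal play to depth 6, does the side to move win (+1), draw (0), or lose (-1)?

value(.X./..O/.XO, X) = +1

ply 1, X at .X./..O/.XO | (0,0)=-1→XX./..O/.XO; (0,2)=-1→.XX/..O/.XO; (1,0)=+1→.X./X.O/.XO*; (1,1)=+1→.X./.XO/.XO; (2,0)=+1→.X./..O/XXO
ply 2, O at .X./X.O/.XO | (0,0)=-1→OX./X.O/.XO*; (0,2)=-1→.XO/X.O/.XO; (1,1)=-1→.X./XOO/.XO; (2,0)=-1→.X./X.O/OXO
ply 3, X at OX./X.O/.XO | (0,2)=+1→OXX/X.O/.XO*; (1,1)=+1→OX./XXO/.XO; (2,0)=+1→OX./X.O/XXO
ply 4, O at OXX/X.O/.XO | (1,1)=-1→OXX/XOO/.XO*; (2,0)=-1→OXX/X.O/OXO
ply 5, X at OXX/XOO/.XO | (2,0)=+1→OXX/XOO/XXO*
ply 6: OXX/XOO/XXO is terminal -1 (O); from .X./..O/.XO depth 6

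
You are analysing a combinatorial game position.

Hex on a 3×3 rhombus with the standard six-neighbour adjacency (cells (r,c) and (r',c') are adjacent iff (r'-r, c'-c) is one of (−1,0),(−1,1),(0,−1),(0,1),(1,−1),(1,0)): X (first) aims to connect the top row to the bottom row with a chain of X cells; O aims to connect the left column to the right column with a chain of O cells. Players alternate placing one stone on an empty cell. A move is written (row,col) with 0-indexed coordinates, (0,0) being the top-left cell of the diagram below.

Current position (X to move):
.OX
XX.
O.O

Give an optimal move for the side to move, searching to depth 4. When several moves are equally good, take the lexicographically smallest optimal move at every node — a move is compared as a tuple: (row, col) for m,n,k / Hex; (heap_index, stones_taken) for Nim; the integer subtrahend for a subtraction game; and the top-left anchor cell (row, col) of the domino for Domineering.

X's best at [.OX/XX./O.O]: (2,1)

p1 X@[.OX/XX./O.O]: (0,0)[XOX/XX./O.O]-1 (1,2)[.OX/XXX/O.O]-1 (2,1)[.OX/XX./OXO]+1*
p2 O@[.OX/XX./OXO] terminal -1; root [.OX/XX./O.O] d4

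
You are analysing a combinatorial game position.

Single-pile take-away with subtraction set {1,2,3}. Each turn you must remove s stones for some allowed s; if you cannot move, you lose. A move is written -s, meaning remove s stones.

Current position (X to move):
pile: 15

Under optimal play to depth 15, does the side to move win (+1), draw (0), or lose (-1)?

value(15, X) = +1

[15] X move#1: -1:-1/14, -2:-1/13, -3:+1/12*
[12] O move#2: -1:-1/11*, -2:-1/10, -3:-1/9
[11] X move#3: -1:-1/10, -2:-1/9, -3:+1/8*
[8] O move#4: -1:-1/7*, -2:-1/6, -3:-1/5
[7] X move#5: -1:-1/6, -2:-1/5, -3:+1/4*
[4] O move#6: -1:-1/3*, -2:-1/2, -3:-1/1
[3] X move#7: -1:-1/2, -2:-1/1, -3:+1/0*
[0] end (terminal -1, O#8); searched 15 to 15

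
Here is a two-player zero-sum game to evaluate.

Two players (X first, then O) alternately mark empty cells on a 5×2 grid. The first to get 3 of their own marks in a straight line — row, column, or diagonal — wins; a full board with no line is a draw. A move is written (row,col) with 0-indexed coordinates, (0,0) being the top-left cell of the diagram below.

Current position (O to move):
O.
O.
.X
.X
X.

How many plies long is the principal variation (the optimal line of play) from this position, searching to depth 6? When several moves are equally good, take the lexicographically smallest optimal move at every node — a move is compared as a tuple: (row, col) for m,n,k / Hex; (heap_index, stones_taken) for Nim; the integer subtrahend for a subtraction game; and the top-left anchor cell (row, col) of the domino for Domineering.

PV length from [O./O./.X/.X/X.]: 1 ply

[O./O./.X/.X/X.] O move#1: (0,1):-1/OO/O./.X/.X/X., (1,1):-1/O./OO/.X/.X/X., (2,0):+1/O./O./OX/.X/X.*, (3,0):-1/O./O./.X/OX/X., (4,1):-1/O./O./.X/.X/XO
[O./O./OX/.X/X.] end (terminal -1, X#2); searched O./O./.X/.X/X. to 6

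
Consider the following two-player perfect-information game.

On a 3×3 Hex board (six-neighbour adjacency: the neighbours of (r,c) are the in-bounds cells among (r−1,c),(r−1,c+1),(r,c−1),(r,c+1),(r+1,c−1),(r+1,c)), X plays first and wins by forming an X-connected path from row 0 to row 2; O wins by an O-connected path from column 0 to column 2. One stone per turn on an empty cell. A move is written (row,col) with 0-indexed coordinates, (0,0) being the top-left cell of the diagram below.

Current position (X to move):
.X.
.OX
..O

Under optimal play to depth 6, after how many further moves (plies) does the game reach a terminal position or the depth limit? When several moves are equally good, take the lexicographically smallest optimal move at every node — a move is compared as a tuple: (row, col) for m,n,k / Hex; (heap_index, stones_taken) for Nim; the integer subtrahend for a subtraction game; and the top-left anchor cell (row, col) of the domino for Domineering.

[.X./.OX/..O] X move#1: (0,0):-1/XX./.OX/..O*, (0,2):-1/.XX/.OX/..O, (1,0):-1/.X./XOX/..O, (2,0):-1/.X./.OX/X.O, (2,1):-1/.X./.OX/.XO
[XX./.OX/..O] O move#2: (0,2):+1/XXO/.OX/..O*, (1,0):+1/XX./OOX/..O, (2,0):+1/XX./.OX/O.O, (2,1):+1/XX./.OX/.OO
[XXO/.OX/..O] X move#3: (1,0):-1/XXO/XOX/..O*, (2,0):-1/XXO/.OX/X.O, (2,1):-1/XXO/.OX/.XO
[XXO/XOX/..O] O move#4: (2,0):+1/XXO/XOX/O.O*, (2,1):-1/XXO/XOX/.OO
[XXO/XOX/O.O] end (terminal -1, X#5); searched .X./.OX/..O to 6

PV length from [.X./.OX/..O]: 4 plies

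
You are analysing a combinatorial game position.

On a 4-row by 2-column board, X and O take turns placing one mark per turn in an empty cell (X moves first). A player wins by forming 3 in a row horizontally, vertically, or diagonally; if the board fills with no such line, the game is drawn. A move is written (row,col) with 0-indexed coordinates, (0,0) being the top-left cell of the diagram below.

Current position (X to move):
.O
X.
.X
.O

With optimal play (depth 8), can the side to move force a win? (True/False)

X winning at [.O/X./.X/.O]: True

p1 X@[.O/X./.X/.O]: (0,0)[XO/X./.X/.O]+0 (1,1)[.O/XX/.X/.O]+0 (2,0)[.O/X./XX/.O]+1* (3,0)[.O/X./.X/XO]+0
p2 O@[.O/X./XX/.O]: (0,0)[OO/X./XX/.O]-1* (1,1)[.O/XO/XX/.O]-1 (3,0)[.O/X./XX/OO]-1
p3 X@[OO/X./XX/.O]: (1,1)[OO/XX/XX/.O]+0 (3,0)[OO/X./XX/XO]+1*
p4 O@[OO/X./XX/XO] terminal -1; root [.O/X./.X/.O] d8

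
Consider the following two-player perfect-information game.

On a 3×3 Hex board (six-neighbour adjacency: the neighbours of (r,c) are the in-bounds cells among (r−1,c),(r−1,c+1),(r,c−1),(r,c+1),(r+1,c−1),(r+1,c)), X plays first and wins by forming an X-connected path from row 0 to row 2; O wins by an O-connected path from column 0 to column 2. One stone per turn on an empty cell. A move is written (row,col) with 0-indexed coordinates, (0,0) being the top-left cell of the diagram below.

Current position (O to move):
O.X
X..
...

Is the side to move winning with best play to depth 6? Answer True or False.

O winning at [O.X/X../...]: False

[O.X/X../...] O move#1: (0,1):-1/OOX/X../...*, (1,1):-1/O.X/XO./..., (1,2):-1/O.X/X.O/..., (2,0):-1/O.X/X../O.., (2,1):-1/O.X/X../.O., (2,2):-1/O.X/X../..O
[OOX/X../...] X move#2: (1,1):+1/OOX/XX./...*, (1,2):+1/OOX/X.X/..., (2,0):+1/OOX/X../X.., (2,1):+1/OOX/X../.X., (2,2):+1/OOX/X../..X
[OOX/XX./...] O move#3: (1,2):-1/OOX/XXO/...*, (2,0):-1/OOX/XX./O.., (2,1):-1/OOX/XX./.O., (2,2):-1/OOX/XX./..O
[OOX/XXO/...] X move#4: (2,0):+1/OOX/XXO/X..*, (2,1):+1/OOX/XXO/.X., (2,2):+1/OOX/XXO/..X
[OOX/XXO/X..] end (terminal -1, O#5); searched O.X/X../... to 6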